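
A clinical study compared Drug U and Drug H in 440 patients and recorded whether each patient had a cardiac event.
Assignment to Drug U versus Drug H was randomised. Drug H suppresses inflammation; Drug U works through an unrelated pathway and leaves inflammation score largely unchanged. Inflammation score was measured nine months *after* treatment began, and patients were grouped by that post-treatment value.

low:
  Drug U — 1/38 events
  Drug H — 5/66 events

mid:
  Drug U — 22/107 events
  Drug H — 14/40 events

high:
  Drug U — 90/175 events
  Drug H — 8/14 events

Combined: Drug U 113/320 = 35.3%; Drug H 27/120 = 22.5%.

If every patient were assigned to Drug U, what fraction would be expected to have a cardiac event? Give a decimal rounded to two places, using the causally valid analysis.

Inflammation score lies on the pathway drug → inflammation score → outcome, so adjusting for it blocks the indirect effect. For the total causal effect of drug, use the unadjusted pooled rates.
So P(outcome | do(Drug U)) is just the pooled rate for Drug U: 113/320 = 0.353.

0.35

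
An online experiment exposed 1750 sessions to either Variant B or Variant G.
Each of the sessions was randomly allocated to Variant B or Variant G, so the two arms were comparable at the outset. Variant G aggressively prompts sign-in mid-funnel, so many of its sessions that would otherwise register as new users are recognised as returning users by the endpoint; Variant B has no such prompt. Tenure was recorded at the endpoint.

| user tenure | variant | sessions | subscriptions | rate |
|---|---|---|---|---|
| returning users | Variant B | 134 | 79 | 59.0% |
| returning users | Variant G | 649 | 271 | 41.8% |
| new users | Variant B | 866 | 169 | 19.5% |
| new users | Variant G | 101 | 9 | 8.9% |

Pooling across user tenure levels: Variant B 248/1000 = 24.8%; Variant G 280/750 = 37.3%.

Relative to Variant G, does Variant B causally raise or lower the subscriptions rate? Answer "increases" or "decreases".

decreases

The distribution of user tenure is itself part of what the variant does — it is an intermediate outcome. Holding it fixed would remove that part of the effect; the total effect is the pooled difference.
Pooled: Variant B 24.8% vs Variant G 37.3%; Variant G is higher overall.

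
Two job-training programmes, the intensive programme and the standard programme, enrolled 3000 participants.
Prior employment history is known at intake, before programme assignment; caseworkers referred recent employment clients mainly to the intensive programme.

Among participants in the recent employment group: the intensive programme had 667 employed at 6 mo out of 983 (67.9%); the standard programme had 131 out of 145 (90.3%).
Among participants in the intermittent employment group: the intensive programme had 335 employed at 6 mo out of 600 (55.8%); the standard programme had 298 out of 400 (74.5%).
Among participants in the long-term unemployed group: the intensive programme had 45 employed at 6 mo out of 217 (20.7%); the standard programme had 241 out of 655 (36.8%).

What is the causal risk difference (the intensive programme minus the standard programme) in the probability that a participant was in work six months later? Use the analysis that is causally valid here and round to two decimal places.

-0.19

The imbalance in prior employment history arose from how participants were allocated, not from anything the programme did; and prior employment history independently affects the outcome. The pooled gap is confounded — condition on prior employment history.
Adjusting over the population distribution of prior employment history: 0.376·(0.679−0.903) + 0.333·(0.558−0.745) + 0.291·(0.207−0.368) = -0.193.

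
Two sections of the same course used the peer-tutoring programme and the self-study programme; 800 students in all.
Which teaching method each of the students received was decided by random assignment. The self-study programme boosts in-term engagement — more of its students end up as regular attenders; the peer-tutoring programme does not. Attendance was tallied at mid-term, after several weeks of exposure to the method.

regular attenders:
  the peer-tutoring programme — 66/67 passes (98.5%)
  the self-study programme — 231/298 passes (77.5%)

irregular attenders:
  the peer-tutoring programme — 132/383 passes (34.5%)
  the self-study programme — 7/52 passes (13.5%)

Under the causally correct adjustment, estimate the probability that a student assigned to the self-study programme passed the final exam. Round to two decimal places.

0.68

Mid-term attendance here is a post-treatment variable shaped by the teaching method; conditioning on it would introduce bias rather than remove it. The overall comparison is the causal one.
So P(outcome | do(the self-study programme)) is just the pooled rate for the self-study programme: 238/350 = 0.680.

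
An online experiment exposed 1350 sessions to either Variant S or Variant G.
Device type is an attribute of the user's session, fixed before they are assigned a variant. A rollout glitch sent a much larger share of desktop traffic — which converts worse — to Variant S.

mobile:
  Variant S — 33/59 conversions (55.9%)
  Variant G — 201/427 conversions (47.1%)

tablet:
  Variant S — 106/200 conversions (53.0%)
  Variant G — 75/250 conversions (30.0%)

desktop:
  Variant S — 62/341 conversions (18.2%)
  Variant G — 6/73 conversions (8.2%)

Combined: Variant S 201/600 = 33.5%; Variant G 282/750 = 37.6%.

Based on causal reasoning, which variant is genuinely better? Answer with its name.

Device type is set before the variant has any effect — it is not caused by the variant — and it independently drives the outcome. That makes it a confounder, so the causal comparison is within device type levels.
Within each level — mobile: 55.9% vs 47.1%; tablet: 53.0% vs 30.0%; desktop: 18.2% vs 8.2% — Variant S is higher every time.

Variant S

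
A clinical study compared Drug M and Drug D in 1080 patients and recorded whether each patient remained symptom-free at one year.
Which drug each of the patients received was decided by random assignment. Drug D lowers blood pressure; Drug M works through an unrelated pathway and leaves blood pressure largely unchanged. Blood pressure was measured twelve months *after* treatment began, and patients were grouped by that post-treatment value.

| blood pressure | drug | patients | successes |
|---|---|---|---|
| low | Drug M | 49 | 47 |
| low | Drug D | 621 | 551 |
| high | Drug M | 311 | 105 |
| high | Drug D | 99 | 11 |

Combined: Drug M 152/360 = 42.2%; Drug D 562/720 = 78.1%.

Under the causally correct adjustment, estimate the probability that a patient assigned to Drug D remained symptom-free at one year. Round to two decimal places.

0.78

Blood pressure is recorded after the drug and is itself shifted by it — it sits on the causal path from drug to outcome. Conditioning on a mediator would strip out part of the effect we want; the pooled comparison gives the total causal effect.
So P(outcome | do(Drug D)) is just the pooled rate for Drug D: 562/720 = 0.781.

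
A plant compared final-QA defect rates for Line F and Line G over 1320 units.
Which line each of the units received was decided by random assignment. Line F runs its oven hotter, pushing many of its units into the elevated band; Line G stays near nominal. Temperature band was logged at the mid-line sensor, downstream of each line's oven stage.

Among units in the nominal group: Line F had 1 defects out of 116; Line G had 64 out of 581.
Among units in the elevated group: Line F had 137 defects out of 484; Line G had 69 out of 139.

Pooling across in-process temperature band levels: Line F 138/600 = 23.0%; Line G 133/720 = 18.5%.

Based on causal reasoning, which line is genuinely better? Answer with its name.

Line G

Within every in-process temperature band level Line F has the lower rate, yet pooled Line G does — Simpson's reversal.
In-process temperature band is downstream of the line. One should not condition on a consequence of treatment, so the overall rates are the right comparison.
Pooled: Line F 23.0% vs Line G 18.5%; Line G is lower overall.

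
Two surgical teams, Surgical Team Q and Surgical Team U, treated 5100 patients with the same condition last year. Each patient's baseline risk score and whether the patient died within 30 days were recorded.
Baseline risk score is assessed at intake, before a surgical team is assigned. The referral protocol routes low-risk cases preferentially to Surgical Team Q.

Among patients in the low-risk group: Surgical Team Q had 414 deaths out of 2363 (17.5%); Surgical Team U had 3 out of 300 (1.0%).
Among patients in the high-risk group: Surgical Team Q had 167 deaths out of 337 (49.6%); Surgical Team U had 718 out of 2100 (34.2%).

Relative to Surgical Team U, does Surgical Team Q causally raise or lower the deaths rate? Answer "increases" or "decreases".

The baseline risk score-specific comparison favours Surgical Team U throughout, but the pooled figures favour Surgical Team Q. The question is whether to condition on baseline risk score.
Nothing the surgical team does changes baseline risk score; the imbalance is an allocation artefact. With baseline risk score also predicting the outcome, the pooled figure is confounded, and the within-stratum comparison is the causal one.
Within each level — low-risk: 17.5% vs 1.0%; high-risk: 49.6% vs 34.2% — Surgical Team U is lower every time.

increases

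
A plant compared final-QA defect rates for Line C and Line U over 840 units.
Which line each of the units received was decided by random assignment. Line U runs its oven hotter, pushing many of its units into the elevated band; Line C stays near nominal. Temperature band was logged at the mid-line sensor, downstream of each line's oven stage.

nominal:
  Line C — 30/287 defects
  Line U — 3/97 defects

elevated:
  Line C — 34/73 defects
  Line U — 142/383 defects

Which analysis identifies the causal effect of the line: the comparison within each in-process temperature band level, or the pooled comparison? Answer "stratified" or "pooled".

Within every in-process temperature band level Line U has the lower rate, yet pooled Line C does — Simpson's reversal.
The distribution of in-process temperature band is itself part of what the line does — it is an intermediate outcome. Holding it fixed would remove that part of the effect; the total effect is the pooled difference.
Pooled: Line C 17.8% vs Line U 30.2%; Line C is lower overall.

pooled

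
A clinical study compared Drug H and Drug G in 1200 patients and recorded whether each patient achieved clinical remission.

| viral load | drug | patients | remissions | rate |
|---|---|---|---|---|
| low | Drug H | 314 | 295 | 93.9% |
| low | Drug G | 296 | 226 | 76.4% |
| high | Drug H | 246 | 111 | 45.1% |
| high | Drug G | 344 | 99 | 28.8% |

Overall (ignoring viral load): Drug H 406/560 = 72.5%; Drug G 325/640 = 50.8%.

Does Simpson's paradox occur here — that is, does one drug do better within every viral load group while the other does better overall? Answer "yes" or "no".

Within each viral load level (low 93.9% vs 76.4%; high 45.1% vs 28.8%), Drug H has the higher rate every time. Pooled: 72.5% vs 50.8% — Drug H has the higher rate overall. They agree.

no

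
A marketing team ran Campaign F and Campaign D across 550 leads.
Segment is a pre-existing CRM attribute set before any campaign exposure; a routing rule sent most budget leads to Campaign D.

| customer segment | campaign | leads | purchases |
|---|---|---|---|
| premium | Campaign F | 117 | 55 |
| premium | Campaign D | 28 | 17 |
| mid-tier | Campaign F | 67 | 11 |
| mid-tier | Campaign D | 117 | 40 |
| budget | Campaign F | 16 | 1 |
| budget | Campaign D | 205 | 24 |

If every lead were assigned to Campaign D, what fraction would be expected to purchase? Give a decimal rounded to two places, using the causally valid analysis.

0.32

Customer segment differs across campaigns for reasons unrelated to any effect of the campaign itself, and it separately predicts the outcome — a classic confounder. We must compare within customer segment levels.
Standardising Campaign D to the population customer segment mix: 0.264·17/28 + 0.335·40/117 + 0.402·24/205 = 0.321.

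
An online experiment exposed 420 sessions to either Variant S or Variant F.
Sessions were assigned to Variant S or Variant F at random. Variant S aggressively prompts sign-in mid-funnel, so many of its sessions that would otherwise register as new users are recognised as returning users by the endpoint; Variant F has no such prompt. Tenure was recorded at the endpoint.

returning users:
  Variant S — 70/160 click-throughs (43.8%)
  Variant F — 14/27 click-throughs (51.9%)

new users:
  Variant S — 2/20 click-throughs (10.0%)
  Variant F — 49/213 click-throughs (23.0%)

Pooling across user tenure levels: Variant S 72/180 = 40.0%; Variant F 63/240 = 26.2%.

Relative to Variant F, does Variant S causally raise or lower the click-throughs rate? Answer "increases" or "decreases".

The stratified and pooled comparisons disagree (Variant F wins within each user tenure; Variant S wins overall), so the answer turns on the causal role of user tenure.
User tenure is recorded after the variant and is itself shifted by it — it sits on the causal path from variant to outcome. Conditioning on a mediator would strip out part of the effect we want; the pooled comparison gives the total causal effect.
Pooled: Variant S 40.0% vs Variant F 26.2%; Variant S is higher overall.

increases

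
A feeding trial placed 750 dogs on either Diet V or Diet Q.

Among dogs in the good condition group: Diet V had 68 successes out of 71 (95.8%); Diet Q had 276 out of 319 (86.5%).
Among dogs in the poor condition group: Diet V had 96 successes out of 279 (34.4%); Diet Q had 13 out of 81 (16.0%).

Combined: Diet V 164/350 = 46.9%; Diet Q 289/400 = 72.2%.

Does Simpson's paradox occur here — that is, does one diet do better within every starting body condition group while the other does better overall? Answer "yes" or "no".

Within each starting body condition level (good condition 95.8% vs 86.5%; poor condition 34.4% vs 16.0%), Diet V has the higher rate every time. Pooled: 46.9% vs 72.2% — Diet Q has the higher rate overall. The two comparisons disagree.

yes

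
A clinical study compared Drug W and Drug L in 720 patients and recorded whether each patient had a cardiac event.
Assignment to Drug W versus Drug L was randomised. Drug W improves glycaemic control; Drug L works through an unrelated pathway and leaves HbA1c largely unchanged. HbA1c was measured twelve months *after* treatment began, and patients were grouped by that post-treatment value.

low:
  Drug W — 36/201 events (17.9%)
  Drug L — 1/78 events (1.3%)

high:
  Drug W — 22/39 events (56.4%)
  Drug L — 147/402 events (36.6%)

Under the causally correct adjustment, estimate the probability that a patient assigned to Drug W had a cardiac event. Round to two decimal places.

0.24

The HbA1c-specific comparison favours Drug L throughout, but the pooled figures favour Drug W. The question is whether to condition on HbA1c.
HbA1c lies on the pathway drug → HbA1c → outcome, so adjusting for it blocks the indirect effect. For the total causal effect of drug, use the unadjusted pooled rates.
So P(outcome | do(Drug W)) is just the pooled rate for Drug W: 58/240 = 0.242.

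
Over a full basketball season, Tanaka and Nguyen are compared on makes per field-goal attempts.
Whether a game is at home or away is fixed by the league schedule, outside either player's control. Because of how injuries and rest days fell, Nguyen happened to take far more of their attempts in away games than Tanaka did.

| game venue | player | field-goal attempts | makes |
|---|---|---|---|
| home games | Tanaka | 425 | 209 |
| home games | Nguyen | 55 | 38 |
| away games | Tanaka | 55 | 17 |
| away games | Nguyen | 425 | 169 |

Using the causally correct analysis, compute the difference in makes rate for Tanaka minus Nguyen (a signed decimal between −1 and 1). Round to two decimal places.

-0.14

Game venue differs across players for reasons unrelated to any effect of the player itself, and it separately predicts the outcome — a classic confounder. We must compare within game venue levels.
Adjusting over the population distribution of game venue: 0.500·(0.492−0.691) + 0.500·(0.309−0.398) = -0.144.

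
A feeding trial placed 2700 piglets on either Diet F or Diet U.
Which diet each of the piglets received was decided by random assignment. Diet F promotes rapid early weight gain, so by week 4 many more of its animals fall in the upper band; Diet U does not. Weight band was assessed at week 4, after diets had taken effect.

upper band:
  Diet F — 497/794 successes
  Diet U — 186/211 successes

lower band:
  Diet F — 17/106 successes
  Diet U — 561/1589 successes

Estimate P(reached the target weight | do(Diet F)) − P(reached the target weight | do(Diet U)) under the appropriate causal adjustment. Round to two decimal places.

+0.16

The week-4 weight band-specific comparison favours Diet U throughout, but the pooled figures favour Diet F. The question is whether to condition on week-4 weight band.
Stratifying would compare diets among piglets the diets themselves sorted into week-4 weight band groups — a form of selection on an intermediate. The unconditioned pooled rates give the total causal effect.
The causal difference is the pooled difference: 0.571 − 0.415 = +0.156.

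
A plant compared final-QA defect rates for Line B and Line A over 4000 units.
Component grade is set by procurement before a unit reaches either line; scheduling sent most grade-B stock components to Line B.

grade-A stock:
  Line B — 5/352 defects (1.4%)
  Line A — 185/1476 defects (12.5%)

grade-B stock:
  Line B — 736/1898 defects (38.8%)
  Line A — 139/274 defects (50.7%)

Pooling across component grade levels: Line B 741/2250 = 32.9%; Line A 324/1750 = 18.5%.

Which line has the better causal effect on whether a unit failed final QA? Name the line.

Line B

Within every component grade level Line B has the lower rate, yet pooled Line A does — Simpson's reversal.
Nothing the line does changes component grade; the imbalance is an allocation artefact. With component grade also predicting the outcome, the pooled figure is confounded, and the within-stratum comparison is the causal one.
Within each level — grade-A stock: 1.4% vs 12.5%; grade-B stock: 38.8% vs 50.7% — Line B is lower every time.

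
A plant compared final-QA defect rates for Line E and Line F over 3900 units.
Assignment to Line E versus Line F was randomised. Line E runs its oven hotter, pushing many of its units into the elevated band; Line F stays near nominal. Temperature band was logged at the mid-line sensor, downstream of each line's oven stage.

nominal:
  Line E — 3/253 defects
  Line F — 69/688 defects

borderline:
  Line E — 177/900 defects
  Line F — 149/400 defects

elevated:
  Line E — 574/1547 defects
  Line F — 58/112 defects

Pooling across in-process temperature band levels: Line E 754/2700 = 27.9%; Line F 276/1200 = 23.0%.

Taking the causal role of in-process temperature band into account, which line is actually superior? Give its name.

Line F

The distribution of in-process temperature band is itself part of what the line does — it is an intermediate outcome. Holding it fixed would remove that part of the effect; the total effect is the pooled difference.
Pooled: Line E 27.9% vs Line F 23.0%; Line F is lower overall.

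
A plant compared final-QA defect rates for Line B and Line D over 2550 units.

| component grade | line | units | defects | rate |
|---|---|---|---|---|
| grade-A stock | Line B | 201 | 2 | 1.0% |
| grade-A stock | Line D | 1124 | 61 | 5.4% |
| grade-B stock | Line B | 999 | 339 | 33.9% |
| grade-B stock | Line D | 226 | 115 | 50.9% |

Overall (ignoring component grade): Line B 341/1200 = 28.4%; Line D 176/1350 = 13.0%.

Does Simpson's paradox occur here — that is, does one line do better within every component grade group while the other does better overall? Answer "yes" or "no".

yes

Within each component grade level (grade-A stock 1.0% vs 5.4%; grade-B stock 33.9% vs 50.9%), Line B has the lower rate every time. Pooled: 28.4% vs 13.0% — Line D has the lower rate overall. The two comparisons disagree.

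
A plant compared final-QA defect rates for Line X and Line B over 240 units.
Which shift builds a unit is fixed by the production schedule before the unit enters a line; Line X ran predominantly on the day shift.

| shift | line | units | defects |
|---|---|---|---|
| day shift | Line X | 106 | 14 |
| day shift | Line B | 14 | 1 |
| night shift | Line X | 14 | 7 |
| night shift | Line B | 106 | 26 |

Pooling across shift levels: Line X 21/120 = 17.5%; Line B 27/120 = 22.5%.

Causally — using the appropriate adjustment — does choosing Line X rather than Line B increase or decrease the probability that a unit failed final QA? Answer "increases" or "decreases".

increases

Shift differs across lines for reasons unrelated to any effect of the line itself, and it separately predicts the outcome — a classic confounder. We must compare within shift levels.
Within each level — day shift: 13.2% vs 7.1%; night shift: 50.0% vs 24.5% — Line B is lower every time.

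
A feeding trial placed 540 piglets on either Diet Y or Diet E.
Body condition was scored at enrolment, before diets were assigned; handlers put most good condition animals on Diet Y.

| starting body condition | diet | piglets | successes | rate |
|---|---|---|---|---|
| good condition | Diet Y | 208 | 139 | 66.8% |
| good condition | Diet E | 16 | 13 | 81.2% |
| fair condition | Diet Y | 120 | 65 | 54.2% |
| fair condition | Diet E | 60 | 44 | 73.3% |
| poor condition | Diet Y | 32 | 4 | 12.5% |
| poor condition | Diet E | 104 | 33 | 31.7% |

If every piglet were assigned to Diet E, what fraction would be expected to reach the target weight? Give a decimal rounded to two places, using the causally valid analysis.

Starting body condition is set before the diet has any effect — it is not caused by the diet — and it independently drives the outcome. That makes it a confounder, so the causal comparison is within starting body condition levels.
Standardising Diet E to the population starting body condition mix: 0.415·13/16 + 0.333·44/60 + 0.252·33/104 = 0.661.

0.66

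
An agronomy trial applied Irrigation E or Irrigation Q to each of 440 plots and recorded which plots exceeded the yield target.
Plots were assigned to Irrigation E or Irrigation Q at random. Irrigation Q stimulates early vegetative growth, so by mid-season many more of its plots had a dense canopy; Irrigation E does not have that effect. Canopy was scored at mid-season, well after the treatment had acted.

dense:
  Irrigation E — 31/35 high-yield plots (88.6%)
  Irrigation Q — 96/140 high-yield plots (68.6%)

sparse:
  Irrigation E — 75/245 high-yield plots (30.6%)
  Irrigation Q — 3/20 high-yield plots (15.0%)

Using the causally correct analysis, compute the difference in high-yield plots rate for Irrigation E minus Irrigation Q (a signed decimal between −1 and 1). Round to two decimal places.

Because the irrigation influences mid-season canopy, mid-season canopy is a post-treatment mediator, not a confounder. Stratifying on it would bias the estimate; the causal effect is the crude pooled difference.
The causal difference is the pooled difference: 0.379 − 0.619 = -0.240.

-0.24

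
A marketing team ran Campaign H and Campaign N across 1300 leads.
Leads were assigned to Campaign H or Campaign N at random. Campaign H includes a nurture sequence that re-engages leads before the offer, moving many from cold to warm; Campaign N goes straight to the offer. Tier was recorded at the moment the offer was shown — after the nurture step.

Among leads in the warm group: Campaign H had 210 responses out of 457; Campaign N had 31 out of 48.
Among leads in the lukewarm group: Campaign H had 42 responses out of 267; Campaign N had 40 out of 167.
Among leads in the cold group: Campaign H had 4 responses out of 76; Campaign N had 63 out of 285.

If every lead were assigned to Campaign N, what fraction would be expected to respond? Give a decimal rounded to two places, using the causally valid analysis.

0.27

Engagement tier is downstream of the campaign. One should not condition on a consequence of treatment, so the overall rates are the right comparison.
So P(outcome | do(Campaign N)) is just the pooled rate for Campaign N: 134/500 = 0.268.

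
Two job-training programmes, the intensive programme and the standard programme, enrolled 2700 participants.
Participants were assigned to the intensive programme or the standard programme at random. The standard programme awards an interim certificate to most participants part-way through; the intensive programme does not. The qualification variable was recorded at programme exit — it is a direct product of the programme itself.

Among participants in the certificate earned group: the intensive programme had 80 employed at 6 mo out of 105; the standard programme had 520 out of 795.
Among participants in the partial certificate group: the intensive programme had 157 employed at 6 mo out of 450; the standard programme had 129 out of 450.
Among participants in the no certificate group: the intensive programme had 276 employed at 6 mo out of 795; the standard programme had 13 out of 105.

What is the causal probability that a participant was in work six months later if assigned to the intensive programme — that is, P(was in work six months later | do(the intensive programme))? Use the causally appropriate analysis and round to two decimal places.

Stratifying would compare programmes among participants the programmes themselves sorted into qualification attained during the programme groups — a form of selection on an intermediate. The unconditioned pooled rates give the total causal effect.
So P(outcome | do(the intensive programme)) is just the pooled rate for the intensive programme: 513/1350 = 0.380.

0.38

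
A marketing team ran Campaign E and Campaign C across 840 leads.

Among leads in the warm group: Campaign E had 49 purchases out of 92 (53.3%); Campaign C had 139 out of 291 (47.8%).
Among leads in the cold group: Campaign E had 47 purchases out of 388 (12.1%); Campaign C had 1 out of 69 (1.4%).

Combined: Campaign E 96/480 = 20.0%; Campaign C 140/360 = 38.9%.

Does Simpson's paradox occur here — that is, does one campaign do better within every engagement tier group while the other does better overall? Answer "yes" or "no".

yes

Within each engagement tier level (warm 53.3% vs 47.8%; cold 12.1% vs 1.4%), Campaign E has the higher rate every time. Pooled: 20.0% vs 38.9% — Campaign C has the higher rate overall. The two comparisons disagree.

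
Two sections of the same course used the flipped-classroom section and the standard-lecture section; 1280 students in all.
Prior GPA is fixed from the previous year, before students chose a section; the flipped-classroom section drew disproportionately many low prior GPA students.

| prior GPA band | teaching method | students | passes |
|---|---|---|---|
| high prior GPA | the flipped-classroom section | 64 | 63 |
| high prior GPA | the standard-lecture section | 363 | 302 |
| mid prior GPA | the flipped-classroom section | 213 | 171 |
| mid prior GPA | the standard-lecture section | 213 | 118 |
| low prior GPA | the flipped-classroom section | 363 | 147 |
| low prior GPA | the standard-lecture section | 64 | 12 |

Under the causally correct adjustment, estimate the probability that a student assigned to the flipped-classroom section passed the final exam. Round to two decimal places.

0.73

The prior GPA band-specific comparison favours the flipped-classroom section throughout, but the pooled figures favour the standard-lecture section. The question is whether to condition on prior GPA band.
Prior GPA band is set before the teaching method has any effect — it is not caused by the teaching method — and it independently drives the outcome. That makes it a confounder, so the causal comparison is within prior GPA band levels.
Standardising the flipped-classroom section to the population prior GPA band mix: 0.334·63/64 + 0.333·171/213 + 0.334·147/363 = 0.731.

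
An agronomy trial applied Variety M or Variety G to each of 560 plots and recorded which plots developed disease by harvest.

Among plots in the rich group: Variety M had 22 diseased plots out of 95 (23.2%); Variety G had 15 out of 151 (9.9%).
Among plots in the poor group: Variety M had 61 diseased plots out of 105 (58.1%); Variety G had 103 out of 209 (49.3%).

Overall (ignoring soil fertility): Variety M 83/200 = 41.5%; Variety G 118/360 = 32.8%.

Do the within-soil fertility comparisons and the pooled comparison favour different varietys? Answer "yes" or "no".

no

Within each soil fertility level (rich 23.2% vs 9.9%; poor 58.1% vs 49.3%), Variety G has the lower rate every time. Pooled: 41.5% vs 32.8% — Variety G has the lower rate overall. They agree.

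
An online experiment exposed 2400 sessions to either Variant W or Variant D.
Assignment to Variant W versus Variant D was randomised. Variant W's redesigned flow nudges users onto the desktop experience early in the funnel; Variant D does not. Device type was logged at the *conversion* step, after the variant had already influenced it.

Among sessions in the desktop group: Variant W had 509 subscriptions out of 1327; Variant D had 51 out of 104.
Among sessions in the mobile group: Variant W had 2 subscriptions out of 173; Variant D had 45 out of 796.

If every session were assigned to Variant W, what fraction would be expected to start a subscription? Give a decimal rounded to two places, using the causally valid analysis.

Device type is downstream of the variant. One should not condition on a consequence of treatment, so the overall rates are the right comparison.
So P(outcome | do(Variant W)) is just the pooled rate for Variant W: 511/1500 = 0.341.

0.34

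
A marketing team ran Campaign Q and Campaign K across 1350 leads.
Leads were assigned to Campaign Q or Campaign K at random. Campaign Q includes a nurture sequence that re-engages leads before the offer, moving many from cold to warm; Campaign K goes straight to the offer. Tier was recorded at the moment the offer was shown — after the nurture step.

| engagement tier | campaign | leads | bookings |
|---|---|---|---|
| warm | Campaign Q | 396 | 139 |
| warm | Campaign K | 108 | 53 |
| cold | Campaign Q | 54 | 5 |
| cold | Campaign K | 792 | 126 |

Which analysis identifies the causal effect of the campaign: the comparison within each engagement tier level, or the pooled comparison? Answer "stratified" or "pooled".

Engagement tier lies on the pathway campaign → engagement tier → outcome, so adjusting for it blocks the indirect effect. For the total causal effect of campaign, use the unadjusted pooled rates.
Pooled: Campaign Q 32.0% vs Campaign K 19.9%; Campaign Q is higher overall.

pooled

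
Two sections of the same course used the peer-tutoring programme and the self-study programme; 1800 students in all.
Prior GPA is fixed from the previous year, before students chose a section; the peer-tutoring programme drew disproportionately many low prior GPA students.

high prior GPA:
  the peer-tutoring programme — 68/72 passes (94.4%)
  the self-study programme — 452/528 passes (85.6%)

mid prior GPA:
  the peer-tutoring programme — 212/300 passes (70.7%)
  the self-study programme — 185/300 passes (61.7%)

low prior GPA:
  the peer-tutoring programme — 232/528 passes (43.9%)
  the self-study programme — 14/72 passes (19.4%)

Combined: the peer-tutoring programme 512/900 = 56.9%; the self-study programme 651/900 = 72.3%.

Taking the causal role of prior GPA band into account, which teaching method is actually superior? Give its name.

the peer-tutoring programme

Prior GPA band is set before the teaching method has any effect — it is not caused by the teaching method — and it independently drives the outcome. That makes it a confounder, so the causal comparison is within prior GPA band levels.
Within each level — high prior GPA: 94.4% vs 85.6%; mid prior GPA: 70.7% vs 61.7%; low prior GPA: 43.9% vs 19.4% — the peer-tutoring programme is higher every time.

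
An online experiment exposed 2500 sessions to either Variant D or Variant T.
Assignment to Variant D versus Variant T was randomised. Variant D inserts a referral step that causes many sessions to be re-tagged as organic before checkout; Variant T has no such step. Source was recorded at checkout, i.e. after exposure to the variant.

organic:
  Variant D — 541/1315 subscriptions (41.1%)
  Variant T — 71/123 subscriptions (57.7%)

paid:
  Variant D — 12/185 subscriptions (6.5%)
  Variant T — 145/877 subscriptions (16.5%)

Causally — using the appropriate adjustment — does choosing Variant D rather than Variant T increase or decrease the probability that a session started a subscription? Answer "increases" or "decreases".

increases

Traffic source lies on the pathway variant → traffic source → outcome, so adjusting for it blocks the indirect effect. For the total causal effect of variant, use the unadjusted pooled rates.
Pooled: Variant D 36.9% vs Variant T 21.6%; Variant D is higher overall.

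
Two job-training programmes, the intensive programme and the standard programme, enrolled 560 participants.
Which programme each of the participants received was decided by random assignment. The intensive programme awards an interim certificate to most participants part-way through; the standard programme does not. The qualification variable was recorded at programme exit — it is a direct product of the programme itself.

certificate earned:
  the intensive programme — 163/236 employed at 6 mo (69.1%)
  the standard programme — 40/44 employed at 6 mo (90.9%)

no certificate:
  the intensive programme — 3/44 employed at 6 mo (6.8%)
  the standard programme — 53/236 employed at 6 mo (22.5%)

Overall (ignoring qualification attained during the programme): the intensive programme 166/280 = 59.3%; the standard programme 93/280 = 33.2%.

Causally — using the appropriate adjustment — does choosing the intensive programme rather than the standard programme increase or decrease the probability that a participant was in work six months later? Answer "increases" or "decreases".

increases

Qualification attained during the programme is recorded after the programme and is itself shifted by it — it sits on the causal path from programme to outcome. Conditioning on a mediator would strip out part of the effect we want; the pooled comparison gives the total causal effect.
Pooled: the intensive programme 59.3% vs the standard programme 33.2%; the intensive programme is higher overall.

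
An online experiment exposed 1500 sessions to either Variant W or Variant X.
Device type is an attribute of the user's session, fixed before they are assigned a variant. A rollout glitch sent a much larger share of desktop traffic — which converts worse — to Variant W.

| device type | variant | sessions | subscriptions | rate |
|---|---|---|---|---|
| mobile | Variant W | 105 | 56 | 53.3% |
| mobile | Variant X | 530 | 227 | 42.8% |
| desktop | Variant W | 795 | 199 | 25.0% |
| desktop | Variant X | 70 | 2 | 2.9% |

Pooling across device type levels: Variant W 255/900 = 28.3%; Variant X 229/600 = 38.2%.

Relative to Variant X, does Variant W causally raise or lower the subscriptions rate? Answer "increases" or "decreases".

increases

Device type is set before the variant has any effect — it is not caused by the variant — and it independently drives the outcome. That makes it a confounder, so the causal comparison is within device type levels.
Within each level — mobile: 53.3% vs 42.8%; desktop: 25.0% vs 2.9% — Variant W is higher every time.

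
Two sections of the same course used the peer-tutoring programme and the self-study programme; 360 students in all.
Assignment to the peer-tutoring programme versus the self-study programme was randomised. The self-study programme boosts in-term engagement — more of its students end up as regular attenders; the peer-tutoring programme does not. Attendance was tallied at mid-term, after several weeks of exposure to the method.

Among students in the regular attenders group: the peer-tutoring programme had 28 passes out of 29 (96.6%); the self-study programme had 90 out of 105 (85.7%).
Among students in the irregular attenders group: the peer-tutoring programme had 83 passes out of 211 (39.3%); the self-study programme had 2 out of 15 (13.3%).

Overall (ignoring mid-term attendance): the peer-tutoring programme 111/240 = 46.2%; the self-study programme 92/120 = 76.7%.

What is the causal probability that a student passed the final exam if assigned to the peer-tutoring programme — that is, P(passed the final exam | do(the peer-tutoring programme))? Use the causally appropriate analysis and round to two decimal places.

0.46

The mid-term attendance-specific comparison favours the peer-tutoring programme throughout, but the pooled figures favour the self-study programme. The question is whether to condition on mid-term attendance.
Because the teaching method influences mid-term attendance, mid-term attendance is a post-treatment mediator, not a confounder. Stratifying on it would bias the estimate; the causal effect is the crude pooled difference.
So P(outcome | do(the peer-tutoring programme)) is just the pooled rate for the peer-tutoring programme: 111/240 = 0.463.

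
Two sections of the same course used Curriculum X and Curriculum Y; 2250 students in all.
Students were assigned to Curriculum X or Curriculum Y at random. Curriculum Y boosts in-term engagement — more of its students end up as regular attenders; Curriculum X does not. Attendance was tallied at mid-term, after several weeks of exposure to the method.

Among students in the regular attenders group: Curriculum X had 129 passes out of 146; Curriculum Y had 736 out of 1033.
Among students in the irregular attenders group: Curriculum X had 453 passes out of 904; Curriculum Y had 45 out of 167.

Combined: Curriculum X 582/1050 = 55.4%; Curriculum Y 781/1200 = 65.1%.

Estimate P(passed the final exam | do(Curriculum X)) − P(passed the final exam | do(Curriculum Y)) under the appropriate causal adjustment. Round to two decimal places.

Stratifying would compare teaching methods among students the teaching methods themselves sorted into mid-term attendance groups — a form of selection on an intermediate. The unconditioned pooled rates give the total causal effect.
The causal difference is the pooled difference: 0.554 − 0.651 = -0.097.

-0.10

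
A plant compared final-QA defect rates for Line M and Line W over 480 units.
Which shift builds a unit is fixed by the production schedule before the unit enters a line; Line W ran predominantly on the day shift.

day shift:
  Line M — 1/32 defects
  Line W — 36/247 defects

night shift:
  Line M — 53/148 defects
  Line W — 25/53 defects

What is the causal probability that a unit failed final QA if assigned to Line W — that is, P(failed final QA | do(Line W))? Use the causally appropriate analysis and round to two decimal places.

0.28

The imbalance in shift arose from how units were allocated, not from anything the line did; and shift independently affects the outcome. The pooled gap is confounded — condition on shift.
Standardising Line W to the population shift mix: 0.581·36/247 + 0.419·25/53 = 0.282.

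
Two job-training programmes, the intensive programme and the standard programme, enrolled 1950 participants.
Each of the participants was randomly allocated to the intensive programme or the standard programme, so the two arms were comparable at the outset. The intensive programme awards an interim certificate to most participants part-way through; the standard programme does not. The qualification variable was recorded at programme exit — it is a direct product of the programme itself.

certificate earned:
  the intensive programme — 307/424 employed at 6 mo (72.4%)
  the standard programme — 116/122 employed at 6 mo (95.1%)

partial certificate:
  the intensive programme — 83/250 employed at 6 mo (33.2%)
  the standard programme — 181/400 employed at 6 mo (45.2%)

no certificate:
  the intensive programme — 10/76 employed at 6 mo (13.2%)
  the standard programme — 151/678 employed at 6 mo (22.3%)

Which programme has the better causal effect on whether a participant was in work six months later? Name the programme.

the intensive programme

The stratified and pooled comparisons disagree (the standard programme wins within each qualification attained during the programme; the intensive programme wins overall), so the answer turns on the causal role of qualification attained during the programme.
Qualification attained during the programme is downstream of the programme. One should not condition on a consequence of treatment, so the overall rates are the right comparison.
Pooled: the intensive programme 53.3% vs the standard programme 37.3%; the intensive programme is higher overall.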